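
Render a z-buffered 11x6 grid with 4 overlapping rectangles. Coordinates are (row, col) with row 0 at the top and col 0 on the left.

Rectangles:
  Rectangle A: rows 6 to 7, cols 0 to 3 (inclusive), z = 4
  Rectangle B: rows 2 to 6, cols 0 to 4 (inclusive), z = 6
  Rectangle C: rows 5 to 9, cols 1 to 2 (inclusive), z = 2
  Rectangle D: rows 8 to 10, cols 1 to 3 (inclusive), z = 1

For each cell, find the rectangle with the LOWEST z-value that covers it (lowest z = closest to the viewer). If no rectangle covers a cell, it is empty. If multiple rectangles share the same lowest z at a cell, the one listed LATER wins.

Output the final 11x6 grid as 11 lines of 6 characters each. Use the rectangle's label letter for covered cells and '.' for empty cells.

......
......
BBBBB.
BBBBB.
BBBBB.
BCCBB.
ACCAB.
ACCA..
.DDD..
.DDD..
.DDD..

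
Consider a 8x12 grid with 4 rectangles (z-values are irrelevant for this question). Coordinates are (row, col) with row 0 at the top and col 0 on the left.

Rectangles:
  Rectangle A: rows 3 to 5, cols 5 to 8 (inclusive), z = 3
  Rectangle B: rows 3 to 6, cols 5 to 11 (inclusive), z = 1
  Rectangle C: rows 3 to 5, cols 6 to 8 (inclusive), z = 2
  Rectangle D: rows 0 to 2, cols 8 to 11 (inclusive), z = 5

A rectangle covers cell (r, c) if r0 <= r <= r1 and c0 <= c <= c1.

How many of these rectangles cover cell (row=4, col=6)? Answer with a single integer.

Answer: 3

Derivation:
Check cell (4,6):
  A: rows 3-5 cols 5-8 -> covers
  B: rows 3-6 cols 5-11 -> covers
  C: rows 3-5 cols 6-8 -> covers
  D: rows 0-2 cols 8-11 -> outside (row miss)
Count covering = 3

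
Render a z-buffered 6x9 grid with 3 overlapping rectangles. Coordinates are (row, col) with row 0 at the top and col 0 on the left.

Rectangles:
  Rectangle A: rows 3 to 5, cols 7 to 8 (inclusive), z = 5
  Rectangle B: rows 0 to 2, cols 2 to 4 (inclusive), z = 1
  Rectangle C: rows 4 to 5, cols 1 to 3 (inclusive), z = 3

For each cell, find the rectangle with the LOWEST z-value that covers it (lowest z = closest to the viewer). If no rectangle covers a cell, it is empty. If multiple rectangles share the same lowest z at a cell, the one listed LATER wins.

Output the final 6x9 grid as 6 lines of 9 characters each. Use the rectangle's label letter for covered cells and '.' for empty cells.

..BBB....
..BBB....
..BBB....
.......AA
.CCC...AA
.CCC...AA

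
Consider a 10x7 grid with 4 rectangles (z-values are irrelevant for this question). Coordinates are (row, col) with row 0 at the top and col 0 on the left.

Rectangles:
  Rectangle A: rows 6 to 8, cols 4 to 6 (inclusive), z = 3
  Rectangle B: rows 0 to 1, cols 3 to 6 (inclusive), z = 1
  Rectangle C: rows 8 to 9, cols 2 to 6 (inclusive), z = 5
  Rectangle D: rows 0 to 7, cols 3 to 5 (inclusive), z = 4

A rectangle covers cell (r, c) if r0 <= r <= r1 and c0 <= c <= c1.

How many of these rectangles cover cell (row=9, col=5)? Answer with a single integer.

Check cell (9,5):
  A: rows 6-8 cols 4-6 -> outside (row miss)
  B: rows 0-1 cols 3-6 -> outside (row miss)
  C: rows 8-9 cols 2-6 -> covers
  D: rows 0-7 cols 3-5 -> outside (row miss)
Count covering = 1

Answer: 1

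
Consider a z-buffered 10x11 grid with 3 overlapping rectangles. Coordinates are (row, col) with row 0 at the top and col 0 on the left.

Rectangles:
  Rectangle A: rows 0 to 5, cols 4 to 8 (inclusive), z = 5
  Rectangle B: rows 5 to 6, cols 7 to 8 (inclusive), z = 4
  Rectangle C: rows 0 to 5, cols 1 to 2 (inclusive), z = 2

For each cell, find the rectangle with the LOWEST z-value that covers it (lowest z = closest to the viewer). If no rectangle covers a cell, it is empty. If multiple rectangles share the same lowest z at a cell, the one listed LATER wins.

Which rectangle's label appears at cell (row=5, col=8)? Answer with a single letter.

Answer: B

Derivation:
Check cell (5,8):
  A: rows 0-5 cols 4-8 z=5 -> covers; best now A (z=5)
  B: rows 5-6 cols 7-8 z=4 -> covers; best now B (z=4)
  C: rows 0-5 cols 1-2 -> outside (col miss)
Winner: B at z=4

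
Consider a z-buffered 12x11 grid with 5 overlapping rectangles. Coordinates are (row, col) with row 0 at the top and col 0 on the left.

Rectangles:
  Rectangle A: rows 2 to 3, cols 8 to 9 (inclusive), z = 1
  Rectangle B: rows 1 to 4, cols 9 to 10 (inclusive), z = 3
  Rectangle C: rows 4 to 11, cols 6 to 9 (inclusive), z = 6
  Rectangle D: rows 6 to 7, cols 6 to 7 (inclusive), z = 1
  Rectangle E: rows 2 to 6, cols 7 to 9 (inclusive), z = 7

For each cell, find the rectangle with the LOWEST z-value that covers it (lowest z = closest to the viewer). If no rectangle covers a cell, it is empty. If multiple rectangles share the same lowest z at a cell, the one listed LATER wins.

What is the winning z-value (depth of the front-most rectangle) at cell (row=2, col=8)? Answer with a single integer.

Answer: 1

Derivation:
Check cell (2,8):
  A: rows 2-3 cols 8-9 z=1 -> covers; best now A (z=1)
  B: rows 1-4 cols 9-10 -> outside (col miss)
  C: rows 4-11 cols 6-9 -> outside (row miss)
  D: rows 6-7 cols 6-7 -> outside (row miss)
  E: rows 2-6 cols 7-9 z=7 -> covers; best now A (z=1)
Winner: A at z=1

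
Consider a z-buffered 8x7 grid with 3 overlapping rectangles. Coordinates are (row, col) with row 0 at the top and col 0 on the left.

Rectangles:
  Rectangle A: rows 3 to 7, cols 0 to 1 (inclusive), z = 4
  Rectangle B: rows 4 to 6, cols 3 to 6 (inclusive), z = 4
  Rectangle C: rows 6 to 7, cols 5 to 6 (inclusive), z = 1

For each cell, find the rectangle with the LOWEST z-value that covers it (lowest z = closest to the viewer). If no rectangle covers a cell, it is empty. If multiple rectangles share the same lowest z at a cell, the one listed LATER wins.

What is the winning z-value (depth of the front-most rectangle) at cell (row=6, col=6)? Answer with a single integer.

Answer: 1

Derivation:
Check cell (6,6):
  A: rows 3-7 cols 0-1 -> outside (col miss)
  B: rows 4-6 cols 3-6 z=4 -> covers; best now B (z=4)
  C: rows 6-7 cols 5-6 z=1 -> covers; best now C (z=1)
Winner: C at z=1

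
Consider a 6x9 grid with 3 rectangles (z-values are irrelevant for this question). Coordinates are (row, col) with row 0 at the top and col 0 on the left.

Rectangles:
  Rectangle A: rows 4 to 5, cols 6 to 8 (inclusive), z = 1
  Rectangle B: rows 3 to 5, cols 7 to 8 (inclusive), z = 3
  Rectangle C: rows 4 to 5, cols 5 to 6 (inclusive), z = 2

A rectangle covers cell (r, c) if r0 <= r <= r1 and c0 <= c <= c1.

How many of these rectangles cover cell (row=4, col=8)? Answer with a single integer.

Check cell (4,8):
  A: rows 4-5 cols 6-8 -> covers
  B: rows 3-5 cols 7-8 -> covers
  C: rows 4-5 cols 5-6 -> outside (col miss)
Count covering = 2

Answer: 2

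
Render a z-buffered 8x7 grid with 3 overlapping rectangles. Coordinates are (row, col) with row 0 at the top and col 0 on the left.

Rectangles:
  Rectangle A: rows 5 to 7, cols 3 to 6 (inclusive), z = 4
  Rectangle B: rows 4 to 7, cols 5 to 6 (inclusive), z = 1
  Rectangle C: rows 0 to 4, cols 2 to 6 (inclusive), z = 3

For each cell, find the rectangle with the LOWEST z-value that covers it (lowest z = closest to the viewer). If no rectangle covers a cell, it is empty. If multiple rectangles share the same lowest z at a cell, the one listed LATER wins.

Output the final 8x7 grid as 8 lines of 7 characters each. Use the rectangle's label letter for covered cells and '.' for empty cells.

..CCCCC
..CCCCC
..CCCCC
..CCCCC
..CCCBB
...AABB
...AABB
...AABB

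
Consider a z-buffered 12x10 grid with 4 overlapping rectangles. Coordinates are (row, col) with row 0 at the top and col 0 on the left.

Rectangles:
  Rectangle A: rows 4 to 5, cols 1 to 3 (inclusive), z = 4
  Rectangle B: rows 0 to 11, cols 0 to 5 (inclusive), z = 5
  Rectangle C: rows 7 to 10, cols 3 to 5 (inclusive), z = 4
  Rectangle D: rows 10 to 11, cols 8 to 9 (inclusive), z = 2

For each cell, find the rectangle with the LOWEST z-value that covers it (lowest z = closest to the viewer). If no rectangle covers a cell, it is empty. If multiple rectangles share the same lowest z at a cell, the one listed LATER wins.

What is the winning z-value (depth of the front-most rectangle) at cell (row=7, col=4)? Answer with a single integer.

Check cell (7,4):
  A: rows 4-5 cols 1-3 -> outside (row miss)
  B: rows 0-11 cols 0-5 z=5 -> covers; best now B (z=5)
  C: rows 7-10 cols 3-5 z=4 -> covers; best now C (z=4)
  D: rows 10-11 cols 8-9 -> outside (row miss)
Winner: C at z=4

Answer: 4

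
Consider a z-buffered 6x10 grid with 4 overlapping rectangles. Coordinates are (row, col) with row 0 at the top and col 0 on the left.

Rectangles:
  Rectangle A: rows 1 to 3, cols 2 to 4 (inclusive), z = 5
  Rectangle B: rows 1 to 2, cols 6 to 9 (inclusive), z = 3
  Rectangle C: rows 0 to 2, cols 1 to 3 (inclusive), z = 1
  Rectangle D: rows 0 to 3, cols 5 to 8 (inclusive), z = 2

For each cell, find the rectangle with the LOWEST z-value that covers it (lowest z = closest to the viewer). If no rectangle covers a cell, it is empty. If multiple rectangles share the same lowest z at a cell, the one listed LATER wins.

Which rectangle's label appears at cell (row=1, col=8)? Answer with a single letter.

Check cell (1,8):
  A: rows 1-3 cols 2-4 -> outside (col miss)
  B: rows 1-2 cols 6-9 z=3 -> covers; best now B (z=3)
  C: rows 0-2 cols 1-3 -> outside (col miss)
  D: rows 0-3 cols 5-8 z=2 -> covers; best now D (z=2)
Winner: D at z=2

Answer: D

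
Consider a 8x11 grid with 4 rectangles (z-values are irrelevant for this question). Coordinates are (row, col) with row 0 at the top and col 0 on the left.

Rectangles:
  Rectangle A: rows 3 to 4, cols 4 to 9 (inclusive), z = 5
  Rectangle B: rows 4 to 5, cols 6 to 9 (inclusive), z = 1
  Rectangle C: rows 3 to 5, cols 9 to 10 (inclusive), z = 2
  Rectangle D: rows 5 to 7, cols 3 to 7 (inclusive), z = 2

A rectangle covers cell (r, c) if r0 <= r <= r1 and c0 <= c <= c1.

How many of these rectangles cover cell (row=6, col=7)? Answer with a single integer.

Answer: 1

Derivation:
Check cell (6,7):
  A: rows 3-4 cols 4-9 -> outside (row miss)
  B: rows 4-5 cols 6-9 -> outside (row miss)
  C: rows 3-5 cols 9-10 -> outside (row miss)
  D: rows 5-7 cols 3-7 -> covers
Count covering = 1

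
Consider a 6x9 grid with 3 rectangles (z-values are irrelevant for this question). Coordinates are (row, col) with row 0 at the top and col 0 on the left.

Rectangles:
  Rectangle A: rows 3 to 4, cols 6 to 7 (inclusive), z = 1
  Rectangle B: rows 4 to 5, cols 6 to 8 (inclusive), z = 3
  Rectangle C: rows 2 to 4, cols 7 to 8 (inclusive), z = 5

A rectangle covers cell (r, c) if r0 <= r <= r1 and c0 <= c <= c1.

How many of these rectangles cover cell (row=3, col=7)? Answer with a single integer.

Check cell (3,7):
  A: rows 3-4 cols 6-7 -> covers
  B: rows 4-5 cols 6-8 -> outside (row miss)
  C: rows 2-4 cols 7-8 -> covers
Count covering = 2

Answer: 2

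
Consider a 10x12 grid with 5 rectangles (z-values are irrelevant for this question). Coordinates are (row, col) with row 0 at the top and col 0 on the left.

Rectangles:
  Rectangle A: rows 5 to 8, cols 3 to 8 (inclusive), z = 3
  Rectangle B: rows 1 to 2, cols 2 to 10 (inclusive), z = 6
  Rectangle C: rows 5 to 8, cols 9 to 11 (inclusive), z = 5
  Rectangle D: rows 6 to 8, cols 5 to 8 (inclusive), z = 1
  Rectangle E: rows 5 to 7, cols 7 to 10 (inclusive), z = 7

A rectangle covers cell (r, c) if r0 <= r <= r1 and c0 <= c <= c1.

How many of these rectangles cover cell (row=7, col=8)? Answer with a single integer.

Answer: 3

Derivation:
Check cell (7,8):
  A: rows 5-8 cols 3-8 -> covers
  B: rows 1-2 cols 2-10 -> outside (row miss)
  C: rows 5-8 cols 9-11 -> outside (col miss)
  D: rows 6-8 cols 5-8 -> covers
  E: rows 5-7 cols 7-10 -> covers
Count covering = 3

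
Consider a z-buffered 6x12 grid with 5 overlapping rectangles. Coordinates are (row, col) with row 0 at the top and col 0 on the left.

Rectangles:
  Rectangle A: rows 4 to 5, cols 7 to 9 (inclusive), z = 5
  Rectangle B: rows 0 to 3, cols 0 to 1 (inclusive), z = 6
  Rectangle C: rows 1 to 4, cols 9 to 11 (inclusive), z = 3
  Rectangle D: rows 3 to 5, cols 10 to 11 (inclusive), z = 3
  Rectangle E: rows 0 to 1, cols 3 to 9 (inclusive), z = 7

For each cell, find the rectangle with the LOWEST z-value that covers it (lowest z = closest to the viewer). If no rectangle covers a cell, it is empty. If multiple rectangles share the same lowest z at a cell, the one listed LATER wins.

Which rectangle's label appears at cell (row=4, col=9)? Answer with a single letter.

Answer: C

Derivation:
Check cell (4,9):
  A: rows 4-5 cols 7-9 z=5 -> covers; best now A (z=5)
  B: rows 0-3 cols 0-1 -> outside (row miss)
  C: rows 1-4 cols 9-11 z=3 -> covers; best now C (z=3)
  D: rows 3-5 cols 10-11 -> outside (col miss)
  E: rows 0-1 cols 3-9 -> outside (row miss)
Winner: C at z=3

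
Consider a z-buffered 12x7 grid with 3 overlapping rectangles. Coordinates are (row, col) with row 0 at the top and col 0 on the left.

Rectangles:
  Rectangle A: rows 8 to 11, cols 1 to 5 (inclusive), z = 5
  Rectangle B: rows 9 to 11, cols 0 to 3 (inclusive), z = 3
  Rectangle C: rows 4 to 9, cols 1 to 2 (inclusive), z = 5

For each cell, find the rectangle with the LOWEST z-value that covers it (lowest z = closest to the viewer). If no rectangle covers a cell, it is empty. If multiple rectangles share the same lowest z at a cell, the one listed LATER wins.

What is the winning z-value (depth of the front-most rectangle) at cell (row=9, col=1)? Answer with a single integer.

Check cell (9,1):
  A: rows 8-11 cols 1-5 z=5 -> covers; best now A (z=5)
  B: rows 9-11 cols 0-3 z=3 -> covers; best now B (z=3)
  C: rows 4-9 cols 1-2 z=5 -> covers; best now B (z=3)
Winner: B at z=3

Answer: 3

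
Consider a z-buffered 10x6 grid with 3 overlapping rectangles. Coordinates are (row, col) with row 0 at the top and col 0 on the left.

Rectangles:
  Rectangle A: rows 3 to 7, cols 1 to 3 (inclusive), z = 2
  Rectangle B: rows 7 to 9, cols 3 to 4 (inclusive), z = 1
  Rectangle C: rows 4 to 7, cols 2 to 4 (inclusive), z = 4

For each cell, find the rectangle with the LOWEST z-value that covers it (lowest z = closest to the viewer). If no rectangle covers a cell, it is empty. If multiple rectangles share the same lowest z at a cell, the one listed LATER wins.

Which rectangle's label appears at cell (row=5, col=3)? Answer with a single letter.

Answer: A

Derivation:
Check cell (5,3):
  A: rows 3-7 cols 1-3 z=2 -> covers; best now A (z=2)
  B: rows 7-9 cols 3-4 -> outside (row miss)
  C: rows 4-7 cols 2-4 z=4 -> covers; best now A (z=2)
Winner: A at z=2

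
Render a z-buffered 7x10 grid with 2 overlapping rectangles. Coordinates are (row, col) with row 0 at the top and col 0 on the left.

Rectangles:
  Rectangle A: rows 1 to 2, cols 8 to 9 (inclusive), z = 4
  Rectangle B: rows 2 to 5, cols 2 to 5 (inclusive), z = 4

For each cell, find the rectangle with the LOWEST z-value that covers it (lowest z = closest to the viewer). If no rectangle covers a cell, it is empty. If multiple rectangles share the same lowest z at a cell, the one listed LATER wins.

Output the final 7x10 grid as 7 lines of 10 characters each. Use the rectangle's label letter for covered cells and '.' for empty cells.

..........
........AA
..BBBB..AA
..BBBB....
..BBBB....
..BBBB....
..........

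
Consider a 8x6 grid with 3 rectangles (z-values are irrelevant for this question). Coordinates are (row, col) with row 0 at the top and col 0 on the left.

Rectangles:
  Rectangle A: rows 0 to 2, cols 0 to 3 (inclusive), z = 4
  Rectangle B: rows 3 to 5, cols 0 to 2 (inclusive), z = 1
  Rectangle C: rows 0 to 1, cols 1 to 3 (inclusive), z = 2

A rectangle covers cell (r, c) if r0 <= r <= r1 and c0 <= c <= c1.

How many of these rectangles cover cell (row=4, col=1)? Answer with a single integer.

Answer: 1

Derivation:
Check cell (4,1):
  A: rows 0-2 cols 0-3 -> outside (row miss)
  B: rows 3-5 cols 0-2 -> covers
  C: rows 0-1 cols 1-3 -> outside (row miss)
Count covering = 1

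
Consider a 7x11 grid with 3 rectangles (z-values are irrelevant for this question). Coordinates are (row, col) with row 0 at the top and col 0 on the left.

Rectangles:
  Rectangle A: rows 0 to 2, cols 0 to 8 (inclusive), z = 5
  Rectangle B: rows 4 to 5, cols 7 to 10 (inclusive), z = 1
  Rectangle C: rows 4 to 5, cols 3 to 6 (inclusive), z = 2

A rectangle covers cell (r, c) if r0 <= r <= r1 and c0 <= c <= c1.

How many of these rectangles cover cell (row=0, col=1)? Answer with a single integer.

Answer: 1

Derivation:
Check cell (0,1):
  A: rows 0-2 cols 0-8 -> covers
  B: rows 4-5 cols 7-10 -> outside (row miss)
  C: rows 4-5 cols 3-6 -> outside (row miss)
Count covering = 1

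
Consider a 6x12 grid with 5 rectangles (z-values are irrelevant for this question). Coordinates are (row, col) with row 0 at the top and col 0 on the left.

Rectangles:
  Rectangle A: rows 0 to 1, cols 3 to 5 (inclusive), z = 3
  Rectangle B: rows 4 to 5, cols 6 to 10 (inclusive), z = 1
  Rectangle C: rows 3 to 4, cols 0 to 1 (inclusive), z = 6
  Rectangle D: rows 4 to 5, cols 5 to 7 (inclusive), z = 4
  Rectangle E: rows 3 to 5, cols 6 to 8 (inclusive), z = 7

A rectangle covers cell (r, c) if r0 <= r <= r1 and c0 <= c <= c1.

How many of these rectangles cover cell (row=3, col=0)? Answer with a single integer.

Answer: 1

Derivation:
Check cell (3,0):
  A: rows 0-1 cols 3-5 -> outside (row miss)
  B: rows 4-5 cols 6-10 -> outside (row miss)
  C: rows 3-4 cols 0-1 -> covers
  D: rows 4-5 cols 5-7 -> outside (row miss)
  E: rows 3-5 cols 6-8 -> outside (col miss)
Count covering = 1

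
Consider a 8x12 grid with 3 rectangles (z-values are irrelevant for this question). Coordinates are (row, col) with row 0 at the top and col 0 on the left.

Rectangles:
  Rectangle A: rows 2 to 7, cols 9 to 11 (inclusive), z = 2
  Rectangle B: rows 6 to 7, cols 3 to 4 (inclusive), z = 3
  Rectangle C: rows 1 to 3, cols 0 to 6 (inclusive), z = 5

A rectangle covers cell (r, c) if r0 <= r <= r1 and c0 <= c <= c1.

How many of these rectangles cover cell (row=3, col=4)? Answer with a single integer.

Answer: 1

Derivation:
Check cell (3,4):
  A: rows 2-7 cols 9-11 -> outside (col miss)
  B: rows 6-7 cols 3-4 -> outside (row miss)
  C: rows 1-3 cols 0-6 -> covers
Count covering = 1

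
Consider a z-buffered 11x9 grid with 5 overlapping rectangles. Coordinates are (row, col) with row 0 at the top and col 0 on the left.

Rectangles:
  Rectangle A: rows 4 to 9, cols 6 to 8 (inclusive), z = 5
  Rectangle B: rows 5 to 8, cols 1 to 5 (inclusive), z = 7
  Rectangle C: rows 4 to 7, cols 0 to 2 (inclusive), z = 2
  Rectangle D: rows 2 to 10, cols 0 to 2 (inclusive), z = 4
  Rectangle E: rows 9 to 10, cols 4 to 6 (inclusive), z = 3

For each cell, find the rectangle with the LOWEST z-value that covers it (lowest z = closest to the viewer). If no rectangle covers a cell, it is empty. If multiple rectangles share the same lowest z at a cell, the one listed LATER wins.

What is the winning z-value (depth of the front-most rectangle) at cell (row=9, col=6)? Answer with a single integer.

Check cell (9,6):
  A: rows 4-9 cols 6-8 z=5 -> covers; best now A (z=5)
  B: rows 5-8 cols 1-5 -> outside (row miss)
  C: rows 4-7 cols 0-2 -> outside (row miss)
  D: rows 2-10 cols 0-2 -> outside (col miss)
  E: rows 9-10 cols 4-6 z=3 -> covers; best now E (z=3)
Winner: E at z=3

Answer: 3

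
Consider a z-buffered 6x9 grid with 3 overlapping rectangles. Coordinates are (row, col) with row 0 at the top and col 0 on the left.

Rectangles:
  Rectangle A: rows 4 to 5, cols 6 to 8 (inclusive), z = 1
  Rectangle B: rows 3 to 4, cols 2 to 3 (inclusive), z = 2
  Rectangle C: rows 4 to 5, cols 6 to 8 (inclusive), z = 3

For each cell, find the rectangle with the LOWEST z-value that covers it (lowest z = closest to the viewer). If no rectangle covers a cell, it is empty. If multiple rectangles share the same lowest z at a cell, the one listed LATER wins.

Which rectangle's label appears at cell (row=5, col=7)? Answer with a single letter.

Answer: A

Derivation:
Check cell (5,7):
  A: rows 4-5 cols 6-8 z=1 -> covers; best now A (z=1)
  B: rows 3-4 cols 2-3 -> outside (row miss)
  C: rows 4-5 cols 6-8 z=3 -> covers; best now A (z=1)
Winner: A at z=1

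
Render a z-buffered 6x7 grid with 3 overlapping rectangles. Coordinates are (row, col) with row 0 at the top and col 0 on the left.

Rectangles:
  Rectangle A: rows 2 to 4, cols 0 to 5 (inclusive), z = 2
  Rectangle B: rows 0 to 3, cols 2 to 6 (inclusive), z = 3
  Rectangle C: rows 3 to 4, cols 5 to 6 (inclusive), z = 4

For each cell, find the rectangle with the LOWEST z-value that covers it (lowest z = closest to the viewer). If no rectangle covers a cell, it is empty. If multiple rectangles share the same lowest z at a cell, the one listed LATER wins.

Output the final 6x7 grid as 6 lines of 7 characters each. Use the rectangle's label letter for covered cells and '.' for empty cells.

..BBBBB
..BBBBB
AAAAAAB
AAAAAAB
AAAAAAC
.......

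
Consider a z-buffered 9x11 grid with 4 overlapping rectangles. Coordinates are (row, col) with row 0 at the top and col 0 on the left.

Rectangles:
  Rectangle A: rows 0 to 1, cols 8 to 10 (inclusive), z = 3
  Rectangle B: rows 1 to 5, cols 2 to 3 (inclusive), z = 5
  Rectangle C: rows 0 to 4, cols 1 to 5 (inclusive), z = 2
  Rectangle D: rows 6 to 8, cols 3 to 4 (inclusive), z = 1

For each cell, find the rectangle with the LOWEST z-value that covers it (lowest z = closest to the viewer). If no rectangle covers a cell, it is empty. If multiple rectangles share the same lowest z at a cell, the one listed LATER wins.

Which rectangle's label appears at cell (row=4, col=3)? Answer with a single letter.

Check cell (4,3):
  A: rows 0-1 cols 8-10 -> outside (row miss)
  B: rows 1-5 cols 2-3 z=5 -> covers; best now B (z=5)
  C: rows 0-4 cols 1-5 z=2 -> covers; best now C (z=2)
  D: rows 6-8 cols 3-4 -> outside (row miss)
Winner: C at z=2

Answer: C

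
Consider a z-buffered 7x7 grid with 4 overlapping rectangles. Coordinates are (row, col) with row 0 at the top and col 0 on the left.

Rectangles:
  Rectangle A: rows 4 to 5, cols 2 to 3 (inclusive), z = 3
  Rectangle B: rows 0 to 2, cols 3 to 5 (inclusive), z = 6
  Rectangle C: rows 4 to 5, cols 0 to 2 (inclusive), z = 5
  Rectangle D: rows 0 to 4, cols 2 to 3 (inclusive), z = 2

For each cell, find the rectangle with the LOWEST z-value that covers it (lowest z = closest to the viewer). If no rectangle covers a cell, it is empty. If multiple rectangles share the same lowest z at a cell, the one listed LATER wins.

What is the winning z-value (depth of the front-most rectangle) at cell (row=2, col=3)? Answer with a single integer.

Answer: 2

Derivation:
Check cell (2,3):
  A: rows 4-5 cols 2-3 -> outside (row miss)
  B: rows 0-2 cols 3-5 z=6 -> covers; best now B (z=6)
  C: rows 4-5 cols 0-2 -> outside (row miss)
  D: rows 0-4 cols 2-3 z=2 -> covers; best now D (z=2)
Winner: D at z=2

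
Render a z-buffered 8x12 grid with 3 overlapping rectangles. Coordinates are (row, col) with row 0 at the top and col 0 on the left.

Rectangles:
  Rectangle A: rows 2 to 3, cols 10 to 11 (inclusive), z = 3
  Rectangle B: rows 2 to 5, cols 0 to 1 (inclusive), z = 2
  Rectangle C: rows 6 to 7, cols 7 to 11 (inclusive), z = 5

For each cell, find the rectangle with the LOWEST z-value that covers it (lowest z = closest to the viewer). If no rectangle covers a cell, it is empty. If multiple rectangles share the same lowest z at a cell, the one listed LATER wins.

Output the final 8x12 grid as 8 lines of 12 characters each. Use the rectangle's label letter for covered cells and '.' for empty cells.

............
............
BB........AA
BB........AA
BB..........
BB..........
.......CCCCC
.......CCCCC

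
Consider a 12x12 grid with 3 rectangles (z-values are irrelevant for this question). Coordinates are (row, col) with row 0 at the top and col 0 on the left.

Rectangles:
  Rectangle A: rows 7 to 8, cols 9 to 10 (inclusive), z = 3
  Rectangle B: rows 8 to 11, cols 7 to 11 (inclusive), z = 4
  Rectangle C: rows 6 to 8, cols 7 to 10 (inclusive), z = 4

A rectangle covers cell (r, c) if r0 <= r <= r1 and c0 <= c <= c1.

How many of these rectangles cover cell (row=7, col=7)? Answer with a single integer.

Answer: 1

Derivation:
Check cell (7,7):
  A: rows 7-8 cols 9-10 -> outside (col miss)
  B: rows 8-11 cols 7-11 -> outside (row miss)
  C: rows 6-8 cols 7-10 -> covers
Count covering = 1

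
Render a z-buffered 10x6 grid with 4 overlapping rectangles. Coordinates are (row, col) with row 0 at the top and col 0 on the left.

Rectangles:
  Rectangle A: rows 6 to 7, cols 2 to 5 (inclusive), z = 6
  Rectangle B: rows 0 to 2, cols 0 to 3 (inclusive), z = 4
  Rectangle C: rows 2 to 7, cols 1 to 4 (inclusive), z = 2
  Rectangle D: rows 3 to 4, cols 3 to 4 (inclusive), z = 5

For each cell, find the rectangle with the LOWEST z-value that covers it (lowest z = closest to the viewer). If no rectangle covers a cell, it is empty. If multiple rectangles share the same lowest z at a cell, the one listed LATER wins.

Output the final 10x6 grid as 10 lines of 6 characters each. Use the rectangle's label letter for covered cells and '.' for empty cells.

BBBB..
BBBB..
BCCCC.
.CCCC.
.CCCC.
.CCCC.
.CCCCA
.CCCCA
......
......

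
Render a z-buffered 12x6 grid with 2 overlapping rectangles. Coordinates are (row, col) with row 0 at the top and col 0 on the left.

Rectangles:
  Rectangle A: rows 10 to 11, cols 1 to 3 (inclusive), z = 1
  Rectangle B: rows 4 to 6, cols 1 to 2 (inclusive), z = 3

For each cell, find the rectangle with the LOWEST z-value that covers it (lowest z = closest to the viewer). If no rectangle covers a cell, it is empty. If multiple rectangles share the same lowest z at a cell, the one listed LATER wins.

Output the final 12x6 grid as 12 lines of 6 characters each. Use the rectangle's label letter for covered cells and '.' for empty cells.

......
......
......
......
.BB...
.BB...
.BB...
......
......
......
.AAA..
.AAA..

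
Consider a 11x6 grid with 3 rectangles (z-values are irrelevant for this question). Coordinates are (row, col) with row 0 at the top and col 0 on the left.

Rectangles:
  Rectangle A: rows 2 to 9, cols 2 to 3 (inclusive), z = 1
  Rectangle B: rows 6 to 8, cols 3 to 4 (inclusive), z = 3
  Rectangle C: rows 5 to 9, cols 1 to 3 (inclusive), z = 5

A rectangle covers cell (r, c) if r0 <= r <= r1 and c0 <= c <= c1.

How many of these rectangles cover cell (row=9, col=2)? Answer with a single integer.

Answer: 2

Derivation:
Check cell (9,2):
  A: rows 2-9 cols 2-3 -> covers
  B: rows 6-8 cols 3-4 -> outside (row miss)
  C: rows 5-9 cols 1-3 -> covers
Count covering = 2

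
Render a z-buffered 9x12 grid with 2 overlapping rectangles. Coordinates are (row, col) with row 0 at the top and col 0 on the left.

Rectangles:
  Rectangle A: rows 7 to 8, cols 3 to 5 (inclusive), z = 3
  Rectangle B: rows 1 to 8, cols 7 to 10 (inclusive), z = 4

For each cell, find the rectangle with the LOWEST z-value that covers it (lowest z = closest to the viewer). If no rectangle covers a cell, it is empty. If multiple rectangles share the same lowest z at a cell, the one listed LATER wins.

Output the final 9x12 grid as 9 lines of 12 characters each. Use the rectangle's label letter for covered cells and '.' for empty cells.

............
.......BBBB.
.......BBBB.
.......BBBB.
.......BBBB.
.......BBBB.
.......BBBB.
...AAA.BBBB.
...AAA.BBBB.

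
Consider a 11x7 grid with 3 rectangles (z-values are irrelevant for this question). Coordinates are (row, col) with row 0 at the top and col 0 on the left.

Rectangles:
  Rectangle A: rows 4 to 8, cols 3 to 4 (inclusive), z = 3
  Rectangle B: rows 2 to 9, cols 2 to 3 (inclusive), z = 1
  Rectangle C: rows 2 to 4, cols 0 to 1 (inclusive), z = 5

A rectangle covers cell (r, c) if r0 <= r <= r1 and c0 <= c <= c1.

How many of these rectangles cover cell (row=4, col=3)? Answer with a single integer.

Answer: 2

Derivation:
Check cell (4,3):
  A: rows 4-8 cols 3-4 -> covers
  B: rows 2-9 cols 2-3 -> covers
  C: rows 2-4 cols 0-1 -> outside (col miss)
Count covering = 2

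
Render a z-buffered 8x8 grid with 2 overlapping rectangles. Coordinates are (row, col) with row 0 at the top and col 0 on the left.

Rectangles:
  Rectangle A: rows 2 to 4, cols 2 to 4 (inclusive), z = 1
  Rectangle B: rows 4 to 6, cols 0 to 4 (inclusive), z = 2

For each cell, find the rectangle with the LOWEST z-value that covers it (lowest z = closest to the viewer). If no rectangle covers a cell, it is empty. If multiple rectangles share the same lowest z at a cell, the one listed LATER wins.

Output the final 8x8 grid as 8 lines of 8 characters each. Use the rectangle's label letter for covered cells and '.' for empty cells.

........
........
..AAA...
..AAA...
BBAAA...
BBBBB...
BBBBB...
........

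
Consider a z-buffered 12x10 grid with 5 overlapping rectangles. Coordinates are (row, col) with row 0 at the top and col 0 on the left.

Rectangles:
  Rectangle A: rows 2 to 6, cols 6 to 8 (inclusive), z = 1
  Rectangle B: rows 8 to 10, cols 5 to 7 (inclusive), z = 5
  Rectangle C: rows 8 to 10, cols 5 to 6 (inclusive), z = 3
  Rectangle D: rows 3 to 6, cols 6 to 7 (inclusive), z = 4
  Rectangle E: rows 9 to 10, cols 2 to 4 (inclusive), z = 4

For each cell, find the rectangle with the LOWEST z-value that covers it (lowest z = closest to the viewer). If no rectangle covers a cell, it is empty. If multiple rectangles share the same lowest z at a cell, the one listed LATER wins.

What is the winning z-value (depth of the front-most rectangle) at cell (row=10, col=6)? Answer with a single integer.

Check cell (10,6):
  A: rows 2-6 cols 6-8 -> outside (row miss)
  B: rows 8-10 cols 5-7 z=5 -> covers; best now B (z=5)
  C: rows 8-10 cols 5-6 z=3 -> covers; best now C (z=3)
  D: rows 3-6 cols 6-7 -> outside (row miss)
  E: rows 9-10 cols 2-4 -> outside (col miss)
Winner: C at z=3

Answer: 3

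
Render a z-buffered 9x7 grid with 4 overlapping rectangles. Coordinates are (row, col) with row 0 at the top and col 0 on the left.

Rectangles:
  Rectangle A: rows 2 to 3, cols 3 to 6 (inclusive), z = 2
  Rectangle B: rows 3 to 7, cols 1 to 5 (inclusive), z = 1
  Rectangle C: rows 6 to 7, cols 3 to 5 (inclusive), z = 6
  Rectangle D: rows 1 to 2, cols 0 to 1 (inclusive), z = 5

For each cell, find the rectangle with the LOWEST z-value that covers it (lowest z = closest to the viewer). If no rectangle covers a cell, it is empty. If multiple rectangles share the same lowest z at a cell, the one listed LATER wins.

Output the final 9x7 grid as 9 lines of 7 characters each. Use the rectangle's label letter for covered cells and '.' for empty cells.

.......
DD.....
DD.AAAA
.BBBBBA
.BBBBB.
.BBBBB.
.BBBBB.
.BBBBB.
.......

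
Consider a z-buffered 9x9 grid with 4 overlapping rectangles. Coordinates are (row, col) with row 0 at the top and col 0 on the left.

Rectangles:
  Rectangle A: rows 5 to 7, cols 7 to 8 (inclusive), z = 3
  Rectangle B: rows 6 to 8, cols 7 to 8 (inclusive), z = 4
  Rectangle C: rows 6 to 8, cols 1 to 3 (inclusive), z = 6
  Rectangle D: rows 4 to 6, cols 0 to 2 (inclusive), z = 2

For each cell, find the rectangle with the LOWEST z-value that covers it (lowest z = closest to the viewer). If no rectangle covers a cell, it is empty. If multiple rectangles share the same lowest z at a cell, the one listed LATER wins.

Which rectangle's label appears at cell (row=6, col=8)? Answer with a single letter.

Answer: A

Derivation:
Check cell (6,8):
  A: rows 5-7 cols 7-8 z=3 -> covers; best now A (z=3)
  B: rows 6-8 cols 7-8 z=4 -> covers; best now A (z=3)
  C: rows 6-8 cols 1-3 -> outside (col miss)
  D: rows 4-6 cols 0-2 -> outside (col miss)
Winner: A at z=3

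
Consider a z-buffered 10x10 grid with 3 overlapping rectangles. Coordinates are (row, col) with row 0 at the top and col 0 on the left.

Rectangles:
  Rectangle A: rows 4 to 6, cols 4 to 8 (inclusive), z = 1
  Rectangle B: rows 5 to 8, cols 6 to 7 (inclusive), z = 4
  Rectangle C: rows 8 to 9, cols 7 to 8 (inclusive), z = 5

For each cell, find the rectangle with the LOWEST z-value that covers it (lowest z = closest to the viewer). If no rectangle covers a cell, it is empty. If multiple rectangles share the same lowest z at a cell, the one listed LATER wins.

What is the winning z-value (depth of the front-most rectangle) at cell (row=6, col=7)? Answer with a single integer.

Check cell (6,7):
  A: rows 4-6 cols 4-8 z=1 -> covers; best now A (z=1)
  B: rows 5-8 cols 6-7 z=4 -> covers; best now A (z=1)
  C: rows 8-9 cols 7-8 -> outside (row miss)
Winner: A at z=1

Answer: 1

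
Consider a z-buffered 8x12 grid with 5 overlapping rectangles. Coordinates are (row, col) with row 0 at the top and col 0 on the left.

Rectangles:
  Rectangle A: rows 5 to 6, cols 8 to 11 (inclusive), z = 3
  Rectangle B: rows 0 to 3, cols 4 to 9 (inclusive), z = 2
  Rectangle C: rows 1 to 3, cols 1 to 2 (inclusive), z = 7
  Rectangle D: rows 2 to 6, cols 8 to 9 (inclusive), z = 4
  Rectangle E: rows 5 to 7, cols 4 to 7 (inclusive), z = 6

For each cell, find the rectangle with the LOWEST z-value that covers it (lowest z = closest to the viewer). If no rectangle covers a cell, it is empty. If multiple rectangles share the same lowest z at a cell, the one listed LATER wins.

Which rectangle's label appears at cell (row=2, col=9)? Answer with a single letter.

Answer: B

Derivation:
Check cell (2,9):
  A: rows 5-6 cols 8-11 -> outside (row miss)
  B: rows 0-3 cols 4-9 z=2 -> covers; best now B (z=2)
  C: rows 1-3 cols 1-2 -> outside (col miss)
  D: rows 2-6 cols 8-9 z=4 -> covers; best now B (z=2)
  E: rows 5-7 cols 4-7 -> outside (row miss)
Winner: B at z=2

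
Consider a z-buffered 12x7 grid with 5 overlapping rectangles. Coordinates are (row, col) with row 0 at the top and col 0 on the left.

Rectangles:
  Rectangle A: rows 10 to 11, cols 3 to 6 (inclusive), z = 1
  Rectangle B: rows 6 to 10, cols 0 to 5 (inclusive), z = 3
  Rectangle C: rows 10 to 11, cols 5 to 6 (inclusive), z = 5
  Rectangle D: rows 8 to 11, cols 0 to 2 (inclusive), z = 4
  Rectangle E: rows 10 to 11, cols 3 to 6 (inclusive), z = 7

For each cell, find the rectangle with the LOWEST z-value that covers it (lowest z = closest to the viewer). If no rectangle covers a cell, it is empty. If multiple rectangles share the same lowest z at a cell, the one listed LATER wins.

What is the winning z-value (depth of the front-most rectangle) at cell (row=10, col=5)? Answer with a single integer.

Answer: 1

Derivation:
Check cell (10,5):
  A: rows 10-11 cols 3-6 z=1 -> covers; best now A (z=1)
  B: rows 6-10 cols 0-5 z=3 -> covers; best now A (z=1)
  C: rows 10-11 cols 5-6 z=5 -> covers; best now A (z=1)
  D: rows 8-11 cols 0-2 -> outside (col miss)
  E: rows 10-11 cols 3-6 z=7 -> covers; best now A (z=1)
Winner: A at z=1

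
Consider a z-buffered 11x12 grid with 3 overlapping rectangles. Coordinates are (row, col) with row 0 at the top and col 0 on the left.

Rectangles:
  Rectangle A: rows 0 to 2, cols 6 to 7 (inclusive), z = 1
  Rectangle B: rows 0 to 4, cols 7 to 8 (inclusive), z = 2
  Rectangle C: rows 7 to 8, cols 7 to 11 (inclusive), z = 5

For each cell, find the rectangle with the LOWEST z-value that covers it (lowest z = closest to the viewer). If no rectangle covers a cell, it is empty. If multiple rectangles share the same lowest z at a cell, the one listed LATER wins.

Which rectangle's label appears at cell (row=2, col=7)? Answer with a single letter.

Answer: A

Derivation:
Check cell (2,7):
  A: rows 0-2 cols 6-7 z=1 -> covers; best now A (z=1)
  B: rows 0-4 cols 7-8 z=2 -> covers; best now A (z=1)
  C: rows 7-8 cols 7-11 -> outside (row miss)
Winner: A at z=1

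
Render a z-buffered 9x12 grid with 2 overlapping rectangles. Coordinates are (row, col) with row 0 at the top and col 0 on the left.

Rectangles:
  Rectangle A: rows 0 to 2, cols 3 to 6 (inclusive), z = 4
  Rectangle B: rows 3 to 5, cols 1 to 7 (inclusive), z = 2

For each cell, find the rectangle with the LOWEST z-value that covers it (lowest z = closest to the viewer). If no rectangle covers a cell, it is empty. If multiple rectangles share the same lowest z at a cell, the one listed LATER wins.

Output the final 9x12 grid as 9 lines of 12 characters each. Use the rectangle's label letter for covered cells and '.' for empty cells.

...AAAA.....
...AAAA.....
...AAAA.....
.BBBBBBB....
.BBBBBBB....
.BBBBBBB....
............
............
............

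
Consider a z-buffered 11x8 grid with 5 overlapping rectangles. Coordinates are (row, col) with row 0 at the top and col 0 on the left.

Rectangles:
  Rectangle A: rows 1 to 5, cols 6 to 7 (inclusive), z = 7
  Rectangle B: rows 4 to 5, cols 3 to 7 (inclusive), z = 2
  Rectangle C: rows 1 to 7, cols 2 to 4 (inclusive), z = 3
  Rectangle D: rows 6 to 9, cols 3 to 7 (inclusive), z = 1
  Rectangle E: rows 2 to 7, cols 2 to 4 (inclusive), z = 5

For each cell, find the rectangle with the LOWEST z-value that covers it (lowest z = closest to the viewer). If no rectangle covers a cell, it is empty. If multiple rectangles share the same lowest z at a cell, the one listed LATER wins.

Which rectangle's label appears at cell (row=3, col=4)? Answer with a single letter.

Check cell (3,4):
  A: rows 1-5 cols 6-7 -> outside (col miss)
  B: rows 4-5 cols 3-7 -> outside (row miss)
  C: rows 1-7 cols 2-4 z=3 -> covers; best now C (z=3)
  D: rows 6-9 cols 3-7 -> outside (row miss)
  E: rows 2-7 cols 2-4 z=5 -> covers; best now C (z=3)
Winner: C at z=3

Answer: C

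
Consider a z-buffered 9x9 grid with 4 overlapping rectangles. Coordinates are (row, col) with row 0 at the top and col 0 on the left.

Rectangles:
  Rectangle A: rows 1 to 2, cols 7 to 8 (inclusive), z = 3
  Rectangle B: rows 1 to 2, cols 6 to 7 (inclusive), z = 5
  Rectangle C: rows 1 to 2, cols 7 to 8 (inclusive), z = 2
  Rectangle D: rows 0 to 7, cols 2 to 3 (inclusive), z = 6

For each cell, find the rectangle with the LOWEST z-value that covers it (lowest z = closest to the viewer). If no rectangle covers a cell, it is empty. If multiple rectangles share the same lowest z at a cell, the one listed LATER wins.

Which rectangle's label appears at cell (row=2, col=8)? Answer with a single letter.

Answer: C

Derivation:
Check cell (2,8):
  A: rows 1-2 cols 7-8 z=3 -> covers; best now A (z=3)
  B: rows 1-2 cols 6-7 -> outside (col miss)
  C: rows 1-2 cols 7-8 z=2 -> covers; best now C (z=2)
  D: rows 0-7 cols 2-3 -> outside (col miss)
Winner: C at z=2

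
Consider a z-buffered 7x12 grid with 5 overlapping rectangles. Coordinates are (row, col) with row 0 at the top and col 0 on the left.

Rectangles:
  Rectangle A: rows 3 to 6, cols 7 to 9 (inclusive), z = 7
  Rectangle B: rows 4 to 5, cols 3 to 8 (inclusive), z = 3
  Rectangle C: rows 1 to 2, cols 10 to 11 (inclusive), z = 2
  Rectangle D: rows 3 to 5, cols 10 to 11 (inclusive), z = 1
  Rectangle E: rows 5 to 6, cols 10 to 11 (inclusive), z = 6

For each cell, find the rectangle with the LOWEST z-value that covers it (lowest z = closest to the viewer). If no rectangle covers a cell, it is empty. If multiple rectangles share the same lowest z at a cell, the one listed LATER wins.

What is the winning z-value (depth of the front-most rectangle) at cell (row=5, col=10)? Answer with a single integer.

Answer: 1

Derivation:
Check cell (5,10):
  A: rows 3-6 cols 7-9 -> outside (col miss)
  B: rows 4-5 cols 3-8 -> outside (col miss)
  C: rows 1-2 cols 10-11 -> outside (row miss)
  D: rows 3-5 cols 10-11 z=1 -> covers; best now D (z=1)
  E: rows 5-6 cols 10-11 z=6 -> covers; best now D (z=1)
Winner: D at z=1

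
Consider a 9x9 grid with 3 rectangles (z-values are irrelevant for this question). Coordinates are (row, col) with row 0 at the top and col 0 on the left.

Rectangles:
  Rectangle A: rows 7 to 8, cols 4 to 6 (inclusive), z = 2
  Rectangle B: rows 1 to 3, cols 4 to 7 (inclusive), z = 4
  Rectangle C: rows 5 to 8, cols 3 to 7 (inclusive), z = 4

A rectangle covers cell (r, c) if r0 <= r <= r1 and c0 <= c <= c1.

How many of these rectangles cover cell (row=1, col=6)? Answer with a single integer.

Answer: 1

Derivation:
Check cell (1,6):
  A: rows 7-8 cols 4-6 -> outside (row miss)
  B: rows 1-3 cols 4-7 -> covers
  C: rows 5-8 cols 3-7 -> outside (row miss)
Count covering = 1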